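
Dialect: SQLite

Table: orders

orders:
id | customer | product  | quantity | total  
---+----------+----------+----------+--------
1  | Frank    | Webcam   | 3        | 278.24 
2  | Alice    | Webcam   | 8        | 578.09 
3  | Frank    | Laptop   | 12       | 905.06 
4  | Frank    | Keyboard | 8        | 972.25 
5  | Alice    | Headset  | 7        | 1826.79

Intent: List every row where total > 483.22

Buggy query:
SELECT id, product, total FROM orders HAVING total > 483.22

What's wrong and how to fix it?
Bug: HAVING filters the output of aggregation, but this query has no GROUP BY and no aggregate functions, so SQLite rejects it (HAVING clause on a non-aggregate query); the condition here is per row

Fix: Use WHERE for row-level filtering

Corrected query:
SELECT id, product, total FROM orders WHERE total > 483.22

Result:
id | product  | total  
---+----------+--------
2  | Webcam   | 578.09 
3  | Laptop   | 905.06 
4  | Keyboard | 972.25 
5  | Headset  | 1826.79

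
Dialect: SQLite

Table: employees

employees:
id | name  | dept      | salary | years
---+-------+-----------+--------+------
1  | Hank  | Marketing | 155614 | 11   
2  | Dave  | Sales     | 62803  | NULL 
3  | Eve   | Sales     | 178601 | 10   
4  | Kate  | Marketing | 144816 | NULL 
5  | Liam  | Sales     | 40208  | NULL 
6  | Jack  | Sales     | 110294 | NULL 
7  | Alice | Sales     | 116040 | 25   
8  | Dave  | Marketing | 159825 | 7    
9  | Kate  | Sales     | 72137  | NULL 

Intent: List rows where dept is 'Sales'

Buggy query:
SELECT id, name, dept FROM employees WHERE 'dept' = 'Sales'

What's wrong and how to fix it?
Bug: 'dept' in single quotes is a string literal, not the column; the comparison is literal-vs-literal and never true

Fix: Reference the column as dept without single quotes

Corrected query:
SELECT id, name, dept FROM employees WHERE dept = 'Sales'

Result:
id | name  | dept 
---+-------+------
2  | Dave  | Sales
3  | Eve   | Sales
5  | Liam  | Sales
6  | Jack  | Sales
7  | Alice | Sales
9  | Kate  | Sales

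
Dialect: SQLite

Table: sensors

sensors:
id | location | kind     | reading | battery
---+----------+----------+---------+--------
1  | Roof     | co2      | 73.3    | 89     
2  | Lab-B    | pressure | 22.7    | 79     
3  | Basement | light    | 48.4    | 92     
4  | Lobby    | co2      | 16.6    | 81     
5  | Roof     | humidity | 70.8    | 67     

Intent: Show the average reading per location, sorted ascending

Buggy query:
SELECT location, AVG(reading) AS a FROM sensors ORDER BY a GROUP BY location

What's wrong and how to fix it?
Bug: GROUP BY must precede ORDER BY

Fix: Reorder: SELECT … FROM … GROUP BY … ORDER BY …

Corrected query:
SELECT location, AVG(reading) AS a FROM sensors GROUP BY location ORDER BY a

Result:
location | a    
---------+------
Lobby    | 16.6 
Lab-B    | 22.7 
Basement | 48.4 
Roof     | 72.05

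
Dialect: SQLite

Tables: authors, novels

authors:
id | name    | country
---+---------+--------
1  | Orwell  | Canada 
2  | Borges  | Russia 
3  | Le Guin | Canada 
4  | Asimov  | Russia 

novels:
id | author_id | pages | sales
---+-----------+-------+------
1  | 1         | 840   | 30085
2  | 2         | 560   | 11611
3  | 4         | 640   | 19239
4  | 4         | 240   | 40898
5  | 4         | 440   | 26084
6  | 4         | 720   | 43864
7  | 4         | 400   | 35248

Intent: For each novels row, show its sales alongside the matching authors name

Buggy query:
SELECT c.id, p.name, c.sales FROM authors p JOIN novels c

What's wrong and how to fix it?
Bug: JOIN with no ON clause produces a cartesian product; every novels row pairs with every authors row

Fix: Specify the join condition linking the foreign key to the parent id

Corrected query:
SELECT c.id, p.name, c.sales FROM authors p JOIN novels c ON c.author_id = p.id

Result:
id | name   | sales
---+--------+------
1  | Orwell | 30085
2  | Borges | 11611
3  | Asimov | 19239
4  | Asimov | 40898
5  | Asimov | 26084
6  | Asimov | 43864
7  | Asimov | 35248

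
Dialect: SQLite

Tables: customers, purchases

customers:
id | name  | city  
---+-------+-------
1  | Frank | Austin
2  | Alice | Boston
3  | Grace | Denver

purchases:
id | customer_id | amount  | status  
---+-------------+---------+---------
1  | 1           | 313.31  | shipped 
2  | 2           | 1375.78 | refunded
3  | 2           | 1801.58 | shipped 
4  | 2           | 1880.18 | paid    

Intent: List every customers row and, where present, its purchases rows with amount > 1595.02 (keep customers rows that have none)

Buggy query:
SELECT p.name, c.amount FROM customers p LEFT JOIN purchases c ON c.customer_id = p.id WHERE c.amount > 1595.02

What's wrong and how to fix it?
Bug: A WHERE condition on the right-hand table after LEFT JOIN drops unmatched parents

Fix: Put 'c.amount > 1595.02' in the JOIN's ON clause instead of WHERE

Corrected query:
SELECT p.name, c.amount FROM customers p LEFT JOIN purchases c ON c.customer_id = p.id AND c.amount > 1595.02

Result:
name  | amount 
------+--------
Frank | NULL   
Alice | 1801.58
Alice | 1880.18
Grace | NULL   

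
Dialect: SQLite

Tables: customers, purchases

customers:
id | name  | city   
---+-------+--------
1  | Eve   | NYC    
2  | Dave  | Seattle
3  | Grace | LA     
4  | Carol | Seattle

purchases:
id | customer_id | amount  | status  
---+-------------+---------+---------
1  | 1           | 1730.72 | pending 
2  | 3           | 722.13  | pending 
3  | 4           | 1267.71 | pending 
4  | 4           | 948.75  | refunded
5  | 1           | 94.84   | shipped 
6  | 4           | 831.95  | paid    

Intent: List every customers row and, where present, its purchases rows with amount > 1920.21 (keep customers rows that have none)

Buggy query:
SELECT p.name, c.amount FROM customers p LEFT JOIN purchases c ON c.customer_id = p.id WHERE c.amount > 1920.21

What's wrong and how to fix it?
Bug: A WHERE condition on the right-hand table after LEFT JOIN drops unmatched parents

Fix: Put 'c.amount > 1920.21' in the JOIN's ON clause instead of WHERE

Corrected query:
SELECT p.name, c.amount FROM customers p LEFT JOIN purchases c ON c.customer_id = p.id AND c.amount > 1920.21

Result:
name  | amount
------+-------
Eve   | NULL  
Dave  | NULL  
Grace | NULL  
Carol | NULL  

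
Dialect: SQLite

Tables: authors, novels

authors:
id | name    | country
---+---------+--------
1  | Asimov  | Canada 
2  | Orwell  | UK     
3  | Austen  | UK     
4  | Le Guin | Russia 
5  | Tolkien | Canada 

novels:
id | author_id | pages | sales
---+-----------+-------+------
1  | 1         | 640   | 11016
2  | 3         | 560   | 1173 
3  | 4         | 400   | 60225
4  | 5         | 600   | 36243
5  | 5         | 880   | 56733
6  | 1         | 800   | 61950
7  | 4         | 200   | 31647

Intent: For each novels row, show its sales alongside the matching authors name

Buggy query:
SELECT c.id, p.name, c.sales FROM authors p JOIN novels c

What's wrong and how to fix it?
Bug: Missing join condition: each novels row is matched to all authors rows instead of just its own

Fix: Specify the join condition linking the foreign key to the parent id

Corrected query:
SELECT c.id, p.name, c.sales FROM authors p JOIN novels c ON c.author_id = p.id

Result:
id | name    | sales
---+---------+------
1  | Asimov  | 11016
2  | Austen  | 1173 
3  | Le Guin | 60225
4  | Tolkien | 36243
5  | Tolkien | 56733
6  | Asimov  | 61950
7  | Le Guin | 31647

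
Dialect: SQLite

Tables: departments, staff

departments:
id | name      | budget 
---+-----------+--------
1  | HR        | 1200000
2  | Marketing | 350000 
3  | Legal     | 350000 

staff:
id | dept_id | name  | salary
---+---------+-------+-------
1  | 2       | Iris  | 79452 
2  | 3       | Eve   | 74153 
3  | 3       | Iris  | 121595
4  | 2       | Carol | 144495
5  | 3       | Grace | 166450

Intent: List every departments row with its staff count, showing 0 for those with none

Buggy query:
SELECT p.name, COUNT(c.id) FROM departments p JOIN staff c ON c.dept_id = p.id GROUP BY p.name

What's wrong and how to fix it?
Bug: An inner join excludes parents with zero children

Fix: Use LEFT JOIN so parents without children still appear (COUNT(c.id) gives 0)

Corrected query:
SELECT p.name, COUNT(c.id) FROM departments p LEFT JOIN staff c ON c.dept_id = p.id GROUP BY p.name

Result:
name      | COUNT(c.id)
----------+------------
HR        | 0          
Legal     | 3          
Marketing | 2          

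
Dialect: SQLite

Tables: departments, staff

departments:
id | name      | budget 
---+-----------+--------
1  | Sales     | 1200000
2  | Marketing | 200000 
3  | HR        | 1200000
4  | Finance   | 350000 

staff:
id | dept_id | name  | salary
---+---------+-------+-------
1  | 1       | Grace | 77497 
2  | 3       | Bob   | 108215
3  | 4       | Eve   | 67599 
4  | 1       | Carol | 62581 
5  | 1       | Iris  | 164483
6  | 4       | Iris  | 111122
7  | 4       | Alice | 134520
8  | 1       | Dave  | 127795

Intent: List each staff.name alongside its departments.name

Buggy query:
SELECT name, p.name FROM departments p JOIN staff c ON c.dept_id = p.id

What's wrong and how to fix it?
Bug: 'name' exists in both joined tables, so the database can't tell which one is meant

Fix: Prefix ambiguous columns with the table alias

Corrected query:
SELECT c.name, p.name FROM departments p JOIN staff c ON c.dept_id = p.id

Result:
name  | name   
------+--------
Grace | Sales  
Bob   | HR     
Eve   | Finance
Carol | Sales  
Iris  | Sales  
Iris  | Finance
Alice | Finance
Dave  | Sales  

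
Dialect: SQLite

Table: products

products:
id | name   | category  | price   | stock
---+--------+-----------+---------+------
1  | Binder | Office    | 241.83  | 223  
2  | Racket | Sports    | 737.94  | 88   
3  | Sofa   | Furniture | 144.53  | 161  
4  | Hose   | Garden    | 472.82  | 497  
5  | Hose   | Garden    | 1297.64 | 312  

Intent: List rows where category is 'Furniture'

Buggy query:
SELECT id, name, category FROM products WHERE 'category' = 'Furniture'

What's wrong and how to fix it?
Bug: Single quotes denote string literals in SQL; the column name is being compared as a constant string

Fix: Reference the column as category without single quotes

Corrected query:
SELECT id, name, category FROM products WHERE category = 'Furniture'

Result:
id | name | category 
---+------+----------
3  | Sofa | Furniture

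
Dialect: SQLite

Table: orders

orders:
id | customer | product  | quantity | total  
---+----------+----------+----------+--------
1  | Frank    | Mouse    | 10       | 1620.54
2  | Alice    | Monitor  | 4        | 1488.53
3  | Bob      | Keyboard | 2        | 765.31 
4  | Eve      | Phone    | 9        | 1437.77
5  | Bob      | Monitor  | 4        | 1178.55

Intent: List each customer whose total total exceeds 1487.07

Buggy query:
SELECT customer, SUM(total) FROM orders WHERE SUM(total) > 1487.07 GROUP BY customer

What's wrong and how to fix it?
Bug: Aggregate functions cannot appear in a WHERE clause

Fix: Use HAVING (which filters groups after aggregation) instead of WHERE

Corrected query:
SELECT customer, SUM(total) FROM orders GROUP BY customer HAVING SUM(total) > 1487.07

Result:
customer | SUM(total)
---------+-----------
Alice    | 1488.53   
Bob      | 1943.86   
Frank    | 1620.54   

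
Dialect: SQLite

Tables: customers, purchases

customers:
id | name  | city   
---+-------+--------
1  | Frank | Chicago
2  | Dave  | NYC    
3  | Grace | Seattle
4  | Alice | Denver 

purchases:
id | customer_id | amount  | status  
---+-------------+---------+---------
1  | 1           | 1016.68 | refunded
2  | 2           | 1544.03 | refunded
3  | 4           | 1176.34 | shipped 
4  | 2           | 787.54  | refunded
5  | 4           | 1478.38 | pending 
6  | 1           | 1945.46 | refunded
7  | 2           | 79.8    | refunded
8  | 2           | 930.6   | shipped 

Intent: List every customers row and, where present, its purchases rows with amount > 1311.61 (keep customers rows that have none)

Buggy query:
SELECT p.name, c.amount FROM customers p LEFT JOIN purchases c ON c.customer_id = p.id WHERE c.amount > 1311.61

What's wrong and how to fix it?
Bug: A WHERE condition on the right-hand table after LEFT JOIN drops unmatched parents

Fix: Move the right-table condition into the ON clause so unmatched parents are kept

Corrected query:
SELECT p.name, c.amount FROM customers p LEFT JOIN purchases c ON c.customer_id = p.id AND c.amount > 1311.61

Result:
name  | amount 
------+--------
Frank | 1945.46
Dave  | 1544.03
Grace | NULL   
Alice | 1478.38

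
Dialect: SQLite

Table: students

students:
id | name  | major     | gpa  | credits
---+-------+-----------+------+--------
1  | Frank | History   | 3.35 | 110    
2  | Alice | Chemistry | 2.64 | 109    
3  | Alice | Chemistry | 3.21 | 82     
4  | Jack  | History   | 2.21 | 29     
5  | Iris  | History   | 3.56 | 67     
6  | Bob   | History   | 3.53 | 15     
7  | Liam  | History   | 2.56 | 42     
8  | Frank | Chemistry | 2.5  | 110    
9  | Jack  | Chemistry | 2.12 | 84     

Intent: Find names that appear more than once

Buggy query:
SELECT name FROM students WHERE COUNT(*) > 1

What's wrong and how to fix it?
Bug: WHERE can't reference COUNT(*); aggregates are computed after WHERE

Fix: Group first, then use HAVING for the count condition

Corrected query:
SELECT name FROM students GROUP BY name HAVING COUNT(*) > 1

Result:
name 
-----
Alice
Frank
Jack 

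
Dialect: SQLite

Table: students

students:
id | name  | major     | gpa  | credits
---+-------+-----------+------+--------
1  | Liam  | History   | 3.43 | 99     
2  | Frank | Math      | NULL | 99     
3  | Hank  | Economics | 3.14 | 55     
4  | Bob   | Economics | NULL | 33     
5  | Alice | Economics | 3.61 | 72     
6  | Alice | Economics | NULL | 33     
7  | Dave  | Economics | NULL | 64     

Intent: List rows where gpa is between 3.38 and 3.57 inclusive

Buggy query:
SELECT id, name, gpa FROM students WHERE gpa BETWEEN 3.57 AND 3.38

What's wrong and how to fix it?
Bug: BETWEEN expects the lower bound first; with 3.57 AND 3.38 the range is empty

Fix: Swap the bounds so the smaller value comes first

Corrected query:
SELECT id, name, gpa FROM students WHERE gpa BETWEEN 3.38 AND 3.57

Result:
id | name | gpa 
---+------+-----
1  | Liam | 3.43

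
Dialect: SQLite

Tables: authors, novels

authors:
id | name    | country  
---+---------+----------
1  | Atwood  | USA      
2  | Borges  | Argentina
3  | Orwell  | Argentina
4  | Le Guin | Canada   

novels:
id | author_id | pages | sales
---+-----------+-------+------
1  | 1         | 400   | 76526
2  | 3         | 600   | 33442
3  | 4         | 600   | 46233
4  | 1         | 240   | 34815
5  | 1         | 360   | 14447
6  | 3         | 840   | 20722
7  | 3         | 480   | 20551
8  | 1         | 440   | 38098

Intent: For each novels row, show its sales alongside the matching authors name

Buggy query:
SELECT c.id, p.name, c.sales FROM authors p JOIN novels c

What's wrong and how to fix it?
Bug: JOIN with no ON clause produces a cartesian product; every novels row pairs with every authors row

Fix: Specify the join condition linking the foreign key to the parent id

Corrected query:
SELECT c.id, p.name, c.sales FROM authors p JOIN novels c ON c.author_id = p.id

Result:
id | name    | sales
---+---------+------
1  | Atwood  | 76526
2  | Orwell  | 33442
3  | Le Guin | 46233
4  | Atwood  | 34815
5  | Atwood  | 14447
6  | Orwell  | 20722
7  | Orwell  | 20551
8  | Atwood  | 38098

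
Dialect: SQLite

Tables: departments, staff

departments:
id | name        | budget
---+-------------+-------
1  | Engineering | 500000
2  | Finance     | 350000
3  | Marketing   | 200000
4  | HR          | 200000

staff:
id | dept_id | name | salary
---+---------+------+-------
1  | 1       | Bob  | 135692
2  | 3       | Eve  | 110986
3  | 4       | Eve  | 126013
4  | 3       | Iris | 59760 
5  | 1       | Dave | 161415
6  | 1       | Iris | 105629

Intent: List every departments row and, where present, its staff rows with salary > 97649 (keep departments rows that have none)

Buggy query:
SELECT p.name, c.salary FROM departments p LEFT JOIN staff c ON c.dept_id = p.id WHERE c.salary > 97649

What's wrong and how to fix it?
Bug: A WHERE condition on the right-hand table after LEFT JOIN drops unmatched parents

Fix: Move the right-table condition into the ON clause so unmatched parents are kept

Corrected query:
SELECT p.name, c.salary FROM departments p LEFT JOIN staff c ON c.dept_id = p.id AND c.salary > 97649

Result:
name        | salary
------------+-------
Engineering | 105629
Engineering | 135692
Engineering | 161415
Finance     | NULL  
Marketing   | 110986
HR          | 126013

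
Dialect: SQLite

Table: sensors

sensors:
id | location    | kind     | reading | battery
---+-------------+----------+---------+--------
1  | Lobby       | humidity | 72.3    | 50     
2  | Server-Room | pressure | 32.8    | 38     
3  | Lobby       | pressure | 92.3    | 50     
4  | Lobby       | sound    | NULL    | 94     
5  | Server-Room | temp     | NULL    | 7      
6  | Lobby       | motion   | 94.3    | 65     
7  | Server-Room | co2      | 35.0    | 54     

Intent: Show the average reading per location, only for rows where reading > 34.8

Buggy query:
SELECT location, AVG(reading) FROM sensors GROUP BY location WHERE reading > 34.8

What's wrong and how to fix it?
Bug: Row-level WHERE must come before GROUP BY in the clause order

Fix: Move the WHERE clause before GROUP BY

Corrected query:
SELECT location, AVG(reading) FROM sensors WHERE reading > 34.8 GROUP BY location

Result:
location    | AVG(reading)
------------+-------------
Lobby       | 86.3        
Server-Room | 35          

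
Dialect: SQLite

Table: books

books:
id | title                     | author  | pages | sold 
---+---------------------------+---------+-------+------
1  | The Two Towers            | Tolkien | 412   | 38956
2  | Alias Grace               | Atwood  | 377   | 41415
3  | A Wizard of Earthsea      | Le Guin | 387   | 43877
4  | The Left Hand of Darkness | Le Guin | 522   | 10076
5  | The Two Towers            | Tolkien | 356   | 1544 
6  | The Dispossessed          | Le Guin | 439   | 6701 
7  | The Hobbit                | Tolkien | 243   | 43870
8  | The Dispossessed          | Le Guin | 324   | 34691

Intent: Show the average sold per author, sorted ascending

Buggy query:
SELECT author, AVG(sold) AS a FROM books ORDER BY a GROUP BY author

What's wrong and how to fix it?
Bug: ORDER BY appears before GROUP BY; SQL clause order requires GROUP BY first

Fix: Move ORDER BY to the end, after GROUP BY

Corrected query:
SELECT author, AVG(sold) AS a FROM books GROUP BY author ORDER BY a

Result:
author  | a           
--------+-------------
Le Guin | 23836.25    
Tolkien | 28123.333333
Atwood  | 41415       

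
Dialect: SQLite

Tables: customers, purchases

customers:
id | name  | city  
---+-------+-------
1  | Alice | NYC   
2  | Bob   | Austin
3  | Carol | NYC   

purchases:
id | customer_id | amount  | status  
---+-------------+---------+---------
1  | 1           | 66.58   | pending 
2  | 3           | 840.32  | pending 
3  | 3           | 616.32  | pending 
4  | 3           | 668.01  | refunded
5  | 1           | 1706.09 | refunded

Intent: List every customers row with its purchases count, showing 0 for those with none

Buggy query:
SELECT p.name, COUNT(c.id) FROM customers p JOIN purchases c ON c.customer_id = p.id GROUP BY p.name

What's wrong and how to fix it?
Bug: An inner join excludes parents with zero children

Fix: Switch to LEFT JOIN to retain unmatched parent rows

Corrected query:
SELECT p.name, COUNT(c.id) FROM customers p LEFT JOIN purchases c ON c.customer_id = p.id GROUP BY p.name

Result:
name  | COUNT(c.id)
------+------------
Alice | 2          
Bob   | 0          
Carol | 3          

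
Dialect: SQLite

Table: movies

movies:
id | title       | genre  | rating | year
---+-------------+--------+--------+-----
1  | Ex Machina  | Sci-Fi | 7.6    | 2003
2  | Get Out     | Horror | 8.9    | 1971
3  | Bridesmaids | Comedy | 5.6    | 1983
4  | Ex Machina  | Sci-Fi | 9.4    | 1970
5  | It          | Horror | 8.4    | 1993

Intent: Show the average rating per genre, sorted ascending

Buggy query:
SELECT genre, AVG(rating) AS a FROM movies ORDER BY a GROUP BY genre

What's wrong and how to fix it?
Bug: GROUP BY must precede ORDER BY

Fix: Reorder: SELECT … FROM … GROUP BY … ORDER BY …

Corrected query:
SELECT genre, AVG(rating) AS a FROM movies GROUP BY genre ORDER BY a

Result:
genre  | a   
-------+-----
Comedy | 5.6 
Sci-Fi | 8.5 
Horror | 8.65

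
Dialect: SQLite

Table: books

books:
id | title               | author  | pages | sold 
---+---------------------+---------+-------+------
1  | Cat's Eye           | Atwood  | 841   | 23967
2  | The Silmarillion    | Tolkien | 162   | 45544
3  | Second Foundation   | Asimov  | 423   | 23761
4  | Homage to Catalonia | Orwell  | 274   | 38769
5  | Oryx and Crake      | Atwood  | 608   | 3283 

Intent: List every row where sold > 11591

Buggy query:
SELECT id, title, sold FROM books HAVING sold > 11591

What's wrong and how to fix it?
Bug: HAVING filters the output of aggregation, but this query has no GROUP BY and no aggregate functions, so SQLite rejects it (HAVING clause on a non-aggregate query); the condition here is per row

Fix: Use WHERE for row-level filtering

Corrected query:
SELECT id, title, sold FROM books WHERE sold > 11591

Result:
id | title               | sold 
---+---------------------+------
1  | Cat's Eye           | 23967
2  | The Silmarillion    | 45544
3  | Second Foundation   | 23761
4  | Homage to Catalonia | 38769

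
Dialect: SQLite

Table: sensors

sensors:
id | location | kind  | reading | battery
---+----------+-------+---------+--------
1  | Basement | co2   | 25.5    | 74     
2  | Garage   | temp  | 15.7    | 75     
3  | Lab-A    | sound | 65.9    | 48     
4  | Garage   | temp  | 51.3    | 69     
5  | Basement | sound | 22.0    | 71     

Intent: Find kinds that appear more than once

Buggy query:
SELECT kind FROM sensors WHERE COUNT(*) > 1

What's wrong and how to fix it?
Bug: WHERE can't reference COUNT(*); aggregates are computed after WHERE

Fix: GROUP BY kind, then filter groups with HAVING COUNT(*) > 1

Corrected query:
SELECT kind FROM sensors GROUP BY kind HAVING COUNT(*) > 1

Result:
kind 
-----
sound
temp 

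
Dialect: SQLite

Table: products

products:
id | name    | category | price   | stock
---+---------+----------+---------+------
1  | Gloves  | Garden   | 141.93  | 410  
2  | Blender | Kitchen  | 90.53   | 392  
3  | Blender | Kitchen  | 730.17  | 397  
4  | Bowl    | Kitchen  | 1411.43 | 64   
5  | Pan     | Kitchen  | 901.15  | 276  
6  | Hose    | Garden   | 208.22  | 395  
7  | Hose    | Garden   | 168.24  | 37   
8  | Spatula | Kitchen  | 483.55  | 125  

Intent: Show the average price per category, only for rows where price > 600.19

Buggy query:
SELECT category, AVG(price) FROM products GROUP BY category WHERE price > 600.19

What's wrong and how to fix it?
Bug: WHERE cannot follow GROUP BY

Fix: Place WHERE between FROM and GROUP BY

Corrected query:
SELECT category, AVG(price) FROM products WHERE price > 600.19 GROUP BY category

Result:
category | AVG(price)
---------+-----------
Kitchen  | 1014.25   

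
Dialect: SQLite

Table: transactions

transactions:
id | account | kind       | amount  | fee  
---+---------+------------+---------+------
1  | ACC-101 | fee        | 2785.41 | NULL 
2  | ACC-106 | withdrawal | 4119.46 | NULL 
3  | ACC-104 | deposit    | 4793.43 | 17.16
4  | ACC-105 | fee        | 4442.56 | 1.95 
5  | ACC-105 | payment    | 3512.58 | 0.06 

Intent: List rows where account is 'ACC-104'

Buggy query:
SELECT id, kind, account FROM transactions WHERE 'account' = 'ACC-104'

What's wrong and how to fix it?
Bug: Single quotes denote string literals in SQL; the column name is being compared as a constant string

Fix: Remove the quotes around the column name (or use double quotes for an identifier)

Corrected query:
SELECT id, kind, account FROM transactions WHERE account = 'ACC-104'

Result:
id | kind    | account
---+---------+--------
3  | deposit | ACC-104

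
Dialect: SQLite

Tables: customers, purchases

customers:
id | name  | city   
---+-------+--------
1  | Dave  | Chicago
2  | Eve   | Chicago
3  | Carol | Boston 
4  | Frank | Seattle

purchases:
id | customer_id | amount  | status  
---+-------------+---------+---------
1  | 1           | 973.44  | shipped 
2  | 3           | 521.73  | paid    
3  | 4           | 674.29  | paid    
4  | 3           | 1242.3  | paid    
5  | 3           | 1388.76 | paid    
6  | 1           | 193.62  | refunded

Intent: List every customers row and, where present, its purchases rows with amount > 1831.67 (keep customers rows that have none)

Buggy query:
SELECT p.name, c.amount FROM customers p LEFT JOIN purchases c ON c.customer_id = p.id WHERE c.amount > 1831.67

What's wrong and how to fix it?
Bug: Filtering c.amount in WHERE discards the NULL rows produced by LEFT JOIN, turning it into an inner join

Fix: Put 'c.amount > 1831.67' in the JOIN's ON clause instead of WHERE

Corrected query:
SELECT p.name, c.amount FROM customers p LEFT JOIN purchases c ON c.customer_id = p.id AND c.amount > 1831.67

Result:
name  | amount
------+-------
Dave  | NULL  
Eve   | NULL  
Carol | NULL  
Frank | NULL  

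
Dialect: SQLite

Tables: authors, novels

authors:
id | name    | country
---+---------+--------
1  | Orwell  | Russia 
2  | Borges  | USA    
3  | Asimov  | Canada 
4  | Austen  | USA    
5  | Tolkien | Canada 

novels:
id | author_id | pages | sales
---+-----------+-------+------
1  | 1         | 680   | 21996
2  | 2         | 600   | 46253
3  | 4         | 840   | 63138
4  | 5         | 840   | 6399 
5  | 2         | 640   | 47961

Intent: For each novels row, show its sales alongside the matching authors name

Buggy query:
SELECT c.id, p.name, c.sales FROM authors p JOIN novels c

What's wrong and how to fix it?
Bug: JOIN with no ON clause produces a cartesian product; every novels row pairs with every authors row

Fix: Specify the join condition linking the foreign key to the parent id

Corrected query:
SELECT c.id, p.name, c.sales FROM authors p JOIN novels c ON c.author_id = p.id

Result:
id | name    | sales
---+---------+------
1  | Orwell  | 21996
2  | Borges  | 46253
3  | Austen  | 63138
4  | Tolkien | 6399 
5  | Borges  | 47961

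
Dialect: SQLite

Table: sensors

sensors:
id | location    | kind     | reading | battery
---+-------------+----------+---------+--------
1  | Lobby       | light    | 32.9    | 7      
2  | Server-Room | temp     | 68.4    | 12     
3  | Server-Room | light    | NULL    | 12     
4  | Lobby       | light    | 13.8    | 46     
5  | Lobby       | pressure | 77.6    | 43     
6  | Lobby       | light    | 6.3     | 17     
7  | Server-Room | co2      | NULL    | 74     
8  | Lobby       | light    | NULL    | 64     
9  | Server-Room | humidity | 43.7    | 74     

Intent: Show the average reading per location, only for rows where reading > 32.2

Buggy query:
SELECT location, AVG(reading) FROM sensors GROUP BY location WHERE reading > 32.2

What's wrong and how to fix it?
Bug: Row-level WHERE must come before GROUP BY in the clause order

Fix: Move the WHERE clause before GROUP BY

Corrected query:
SELECT location, AVG(reading) FROM sensors WHERE reading > 32.2 GROUP BY location

Result:
location    | AVG(reading)
------------+-------------
Lobby       | 55.25       
Server-Room | 56.05       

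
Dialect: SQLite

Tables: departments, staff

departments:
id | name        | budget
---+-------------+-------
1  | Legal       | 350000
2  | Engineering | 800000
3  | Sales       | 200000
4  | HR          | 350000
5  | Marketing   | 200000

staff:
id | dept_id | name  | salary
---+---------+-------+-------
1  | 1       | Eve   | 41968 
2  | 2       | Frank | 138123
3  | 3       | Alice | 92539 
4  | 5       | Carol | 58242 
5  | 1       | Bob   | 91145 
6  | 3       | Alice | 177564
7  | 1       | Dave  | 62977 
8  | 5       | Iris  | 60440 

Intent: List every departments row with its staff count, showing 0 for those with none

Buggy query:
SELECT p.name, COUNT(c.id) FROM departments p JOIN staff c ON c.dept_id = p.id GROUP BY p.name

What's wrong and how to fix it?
Bug: INNER JOIN drops departments rows that have no matching staff rows

Fix: Use LEFT JOIN so parents without children still appear (COUNT(c.id) gives 0)

Corrected query:
SELECT p.name, COUNT(c.id) FROM departments p LEFT JOIN staff c ON c.dept_id = p.id GROUP BY p.name

Result:
name        | COUNT(c.id)
------------+------------
Engineering | 1          
HR          | 0          
Legal       | 3          
Marketing   | 2          
Sales       | 2          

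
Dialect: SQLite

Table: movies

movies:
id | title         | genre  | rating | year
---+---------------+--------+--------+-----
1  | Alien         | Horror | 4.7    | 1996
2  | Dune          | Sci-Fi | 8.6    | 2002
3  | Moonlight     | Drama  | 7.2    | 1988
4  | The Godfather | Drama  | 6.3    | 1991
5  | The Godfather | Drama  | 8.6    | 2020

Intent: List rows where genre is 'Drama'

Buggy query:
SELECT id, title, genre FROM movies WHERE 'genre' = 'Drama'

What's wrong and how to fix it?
Bug: 'genre' in single quotes is a string literal, not the column; the comparison is literal-vs-literal and never true

Fix: Reference the column as genre without single quotes

Corrected query:
SELECT id, title, genre FROM movies WHERE genre = 'Drama'

Result:
id | title         | genre
---+---------------+------
3  | Moonlight     | Drama
4  | The Godfather | Drama
5  | The Godfather | Drama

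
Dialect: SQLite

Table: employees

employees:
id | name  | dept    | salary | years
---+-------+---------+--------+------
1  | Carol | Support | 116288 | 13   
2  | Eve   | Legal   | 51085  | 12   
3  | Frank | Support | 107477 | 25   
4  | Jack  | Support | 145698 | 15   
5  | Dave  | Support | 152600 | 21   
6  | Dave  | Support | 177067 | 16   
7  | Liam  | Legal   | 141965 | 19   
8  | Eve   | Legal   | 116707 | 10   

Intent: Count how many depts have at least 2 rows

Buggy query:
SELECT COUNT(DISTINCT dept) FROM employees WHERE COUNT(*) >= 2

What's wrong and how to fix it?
Bug: COUNT(*) cannot appear in WHERE; the per-group count doesn't exist yet

Fix: Use a subquery that GROUPs and filters with HAVING, then count its rows

Corrected query:
SELECT COUNT(*) FROM (SELECT dept FROM employees GROUP BY dept HAVING COUNT(*) >= 2)

Result:
COUNT(*)
--------
2       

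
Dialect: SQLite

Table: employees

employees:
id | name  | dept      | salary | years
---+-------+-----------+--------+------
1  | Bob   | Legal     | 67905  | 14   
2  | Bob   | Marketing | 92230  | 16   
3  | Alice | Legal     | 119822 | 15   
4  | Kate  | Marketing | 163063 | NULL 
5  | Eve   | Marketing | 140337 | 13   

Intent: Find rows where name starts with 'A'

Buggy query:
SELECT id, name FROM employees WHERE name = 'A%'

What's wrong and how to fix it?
Bug: Wildcards only work with LIKE; '=' treats '%' as a literal character

Fix: Replace '=' with LIKE so 'A%' is treated as a pattern

Corrected query:
SELECT id, name FROM employees WHERE name LIKE 'A%'

Result:
id | name 
---+------
3  | Alice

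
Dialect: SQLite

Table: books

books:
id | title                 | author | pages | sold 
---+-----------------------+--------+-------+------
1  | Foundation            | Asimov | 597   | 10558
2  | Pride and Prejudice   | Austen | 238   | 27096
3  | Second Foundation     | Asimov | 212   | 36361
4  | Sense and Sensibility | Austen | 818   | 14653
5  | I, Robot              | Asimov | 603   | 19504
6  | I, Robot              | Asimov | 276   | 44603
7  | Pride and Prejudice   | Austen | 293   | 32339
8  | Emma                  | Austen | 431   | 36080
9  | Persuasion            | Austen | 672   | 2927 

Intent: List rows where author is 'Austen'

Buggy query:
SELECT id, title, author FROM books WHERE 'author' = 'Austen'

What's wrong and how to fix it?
Bug: Single quotes denote string literals in SQL; the column name is being compared as a constant string

Fix: Reference the column as author without single quotes

Corrected query:
SELECT id, title, author FROM books WHERE author = 'Austen'

Result:
id | title                 | author
---+-----------------------+-------
2  | Pride and Prejudice   | Austen
4  | Sense and Sensibility | Austen
7  | Pride and Prejudice   | Austen
8  | Emma                  | Austen
9  | Persuasion            | Austen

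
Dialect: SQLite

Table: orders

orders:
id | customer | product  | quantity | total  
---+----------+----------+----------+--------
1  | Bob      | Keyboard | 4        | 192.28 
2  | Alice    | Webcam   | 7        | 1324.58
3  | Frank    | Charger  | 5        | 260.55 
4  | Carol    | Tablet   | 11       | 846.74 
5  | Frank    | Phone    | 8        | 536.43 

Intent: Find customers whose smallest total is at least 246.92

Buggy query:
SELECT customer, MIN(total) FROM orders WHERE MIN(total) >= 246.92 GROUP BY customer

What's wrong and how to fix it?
Bug: Aggregates like MIN are computed per group after WHERE runs

Fix: Replace WHERE with HAVING after the GROUP BY

Corrected query:
SELECT customer, MIN(total) FROM orders GROUP BY customer HAVING MIN(total) >= 246.92

Result:
customer | MIN(total)
---------+-----------
Alice    | 1324.58   
Carol    | 846.74    
Frank    | 260.55    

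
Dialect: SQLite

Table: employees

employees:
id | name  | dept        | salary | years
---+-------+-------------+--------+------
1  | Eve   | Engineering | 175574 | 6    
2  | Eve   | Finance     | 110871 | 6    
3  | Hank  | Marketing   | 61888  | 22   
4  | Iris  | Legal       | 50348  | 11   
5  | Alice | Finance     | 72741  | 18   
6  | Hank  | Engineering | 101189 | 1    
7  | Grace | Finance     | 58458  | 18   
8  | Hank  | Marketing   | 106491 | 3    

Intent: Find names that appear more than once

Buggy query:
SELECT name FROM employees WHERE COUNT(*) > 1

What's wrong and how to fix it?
Bug: WHERE can't reference COUNT(*); aggregates are computed after WHERE

Fix: Group first, then use HAVING for the count condition

Corrected query:
SELECT name FROM employees GROUP BY name HAVING COUNT(*) > 1

Result:
name
----
Eve 
Hank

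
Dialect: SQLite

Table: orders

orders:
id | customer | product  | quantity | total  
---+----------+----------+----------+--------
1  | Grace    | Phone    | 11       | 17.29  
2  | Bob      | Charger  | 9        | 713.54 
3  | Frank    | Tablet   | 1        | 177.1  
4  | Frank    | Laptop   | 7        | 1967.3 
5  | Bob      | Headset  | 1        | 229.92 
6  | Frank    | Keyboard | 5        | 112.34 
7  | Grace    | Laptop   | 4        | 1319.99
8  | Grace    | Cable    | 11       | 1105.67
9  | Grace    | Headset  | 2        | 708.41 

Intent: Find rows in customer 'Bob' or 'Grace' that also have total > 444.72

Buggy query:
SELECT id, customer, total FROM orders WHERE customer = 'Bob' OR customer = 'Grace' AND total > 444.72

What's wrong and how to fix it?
Bug: Without parentheses, AND is evaluated before OR, so the total filter only applies to the 'Grace' branch

Fix: Group the OR with parentheses (or use IN), then AND the threshold

Corrected query:
SELECT id, customer, total FROM orders WHERE (customer = 'Bob' OR customer = 'Grace') AND total > 444.72

Result:
id | customer | total  
---+----------+--------
2  | Bob      | 713.54 
7  | Grace    | 1319.99
8  | Grace    | 1105.67
9  | Grace    | 708.41 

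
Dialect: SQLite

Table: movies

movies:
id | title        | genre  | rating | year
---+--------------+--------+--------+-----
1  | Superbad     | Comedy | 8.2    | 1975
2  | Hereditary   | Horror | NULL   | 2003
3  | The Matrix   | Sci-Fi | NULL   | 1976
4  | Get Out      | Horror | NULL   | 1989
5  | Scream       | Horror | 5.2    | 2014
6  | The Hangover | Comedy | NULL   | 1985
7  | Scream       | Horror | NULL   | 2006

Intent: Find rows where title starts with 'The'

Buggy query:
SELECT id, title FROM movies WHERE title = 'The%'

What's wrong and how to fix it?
Bug: Wildcards only work with LIKE; '=' treats '%' as a literal character

Fix: Use LIKE for wildcard pattern matching

Corrected query:
SELECT id, title FROM movies WHERE title LIKE 'The%'

Result:
id | title       
---+-------------
3  | The Matrix  
6  | The Hangover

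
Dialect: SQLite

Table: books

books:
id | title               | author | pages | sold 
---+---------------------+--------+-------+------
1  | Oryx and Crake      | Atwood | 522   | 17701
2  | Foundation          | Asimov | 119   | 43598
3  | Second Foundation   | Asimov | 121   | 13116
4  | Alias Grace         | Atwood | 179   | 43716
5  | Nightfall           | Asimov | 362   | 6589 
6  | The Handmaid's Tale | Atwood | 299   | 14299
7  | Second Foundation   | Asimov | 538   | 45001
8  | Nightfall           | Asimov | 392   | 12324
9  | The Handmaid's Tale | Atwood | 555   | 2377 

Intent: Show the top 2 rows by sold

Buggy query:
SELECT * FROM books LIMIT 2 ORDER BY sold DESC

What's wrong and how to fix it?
Bug: LIMIT must come after ORDER BY

Fix: Swap the clauses: ORDER BY first, then LIMIT

Corrected query:
SELECT * FROM books ORDER BY sold DESC LIMIT 2

Result:
id | title             | author | pages | sold 
---+-------------------+--------+-------+------
7  | Second Foundation | Asimov | 538   | 45001
4  | Alias Grace       | Atwood | 179   | 43716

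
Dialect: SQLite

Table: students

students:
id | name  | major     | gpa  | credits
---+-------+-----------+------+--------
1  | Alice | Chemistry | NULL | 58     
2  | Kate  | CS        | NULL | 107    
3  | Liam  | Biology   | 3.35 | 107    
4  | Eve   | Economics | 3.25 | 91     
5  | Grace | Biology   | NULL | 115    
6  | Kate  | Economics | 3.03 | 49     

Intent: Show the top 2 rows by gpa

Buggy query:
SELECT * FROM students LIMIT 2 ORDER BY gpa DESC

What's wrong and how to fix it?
Bug: ORDER BY cannot follow LIMIT; LIMIT is the final clause

Fix: Swap the clauses: ORDER BY first, then LIMIT

Corrected query:
SELECT * FROM students ORDER BY gpa DESC LIMIT 2

Result:
id | name | major     | gpa  | credits
---+------+-----------+------+--------
3  | Liam | Biology   | 3.35 | 107    
4  | Eve  | Economics | 3.25 | 91     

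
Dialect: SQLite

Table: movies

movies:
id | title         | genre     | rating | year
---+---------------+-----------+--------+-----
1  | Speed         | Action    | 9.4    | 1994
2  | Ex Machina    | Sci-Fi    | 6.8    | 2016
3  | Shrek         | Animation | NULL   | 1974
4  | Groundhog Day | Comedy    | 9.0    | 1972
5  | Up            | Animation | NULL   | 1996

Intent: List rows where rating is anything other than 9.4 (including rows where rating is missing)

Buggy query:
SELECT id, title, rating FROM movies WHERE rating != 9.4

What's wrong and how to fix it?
Bug: 'rating != 9.4' is unknown when rating is NULL, so NULL rows are silently excluded

Fix: Handle NULL separately with IS NULL alongside the inequality

Corrected query:
SELECT id, title, rating FROM movies WHERE rating != 9.4 OR rating IS NULL

Result:
id | title         | rating
---+---------------+-------
2  | Ex Machina    | 6.8   
3  | Shrek         | NULL  
4  | Groundhog Day | 9     
5  | Up            | NULL  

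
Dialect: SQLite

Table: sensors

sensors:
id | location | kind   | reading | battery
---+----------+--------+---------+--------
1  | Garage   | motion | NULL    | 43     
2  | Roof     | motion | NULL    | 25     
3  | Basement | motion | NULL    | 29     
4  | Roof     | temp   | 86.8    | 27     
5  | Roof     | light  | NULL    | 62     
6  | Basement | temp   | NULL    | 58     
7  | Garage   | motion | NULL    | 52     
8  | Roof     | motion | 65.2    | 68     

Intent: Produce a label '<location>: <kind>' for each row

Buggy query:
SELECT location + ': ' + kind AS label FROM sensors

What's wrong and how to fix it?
Bug: '+' is numeric addition; on text columns SQLite converts them to 0 instead of concatenating

Fix: Use the || operator for string concatenation

Corrected query:
SELECT location || ': ' || kind AS label FROM sensors

Result:
label           
----------------
Garage: motion  
Roof: motion    
Basement: motion
Roof: temp      
Roof: light     
Basement: temp  
Garage: motion  
Roof: motion    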